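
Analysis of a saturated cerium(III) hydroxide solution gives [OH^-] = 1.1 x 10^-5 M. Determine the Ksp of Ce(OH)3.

Ce(OH)3(s) <=> Ce^3+ + 3 OH^-
Stoichiometry gives [Ce^3+] = (1/3)[OH^-] = 3.67 x 10^-6 M.
Ksp = [Ce^3+][OH^-]^3
Ksp = 3.67 x 10^-6 × (1.1 x 10^-5)^3 = 4.9 × 10^-21

Ksp ≈ 4.9e-21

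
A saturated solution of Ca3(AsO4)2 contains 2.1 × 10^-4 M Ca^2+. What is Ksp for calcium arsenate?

1.8e-19

Ca3(AsO4)2(s) ⇌ 3 Ca^2+(aq) + 2 AsO4^3-(aq)
Stoichiometry gives [AsO4^3-] = (2/3)[Ca^2+] = 1.40 × 10^-4 M.
Ksp = [Ca^2+]^3[AsO4^3-]^2
Ksp = (2.1 x 10^-4)^3 × (1.40 × 10^-4)^2 = 1.8 x 10^-19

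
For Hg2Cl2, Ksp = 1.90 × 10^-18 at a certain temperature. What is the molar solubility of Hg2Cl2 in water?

7.80e-7 M

Hg2Cl2(s) ⇌ Hg2^2+(aq) + 2 Cl^-(aq)
Ksp = [Hg2^2+][Cl^-]^2
Let s = molar solubility. Then [Hg2^2+] = s and [Cl^-] = 2s.
So Ksp = s × (2s)^2 = 4s^3
s^3 = 1.90 × 10^-18 / 4, so s = 7.80 × 10^-7 M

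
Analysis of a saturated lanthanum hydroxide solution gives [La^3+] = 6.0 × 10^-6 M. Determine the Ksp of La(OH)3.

La(OH)3(s) <=> La^3+ + 3 OH^-
Stoichiometry gives [OH^-] = (3/1)[La^3+] = 1.80 x 10^-5 M.
Ksp = [La^3+][OH^-]^3
Ksp = 6.0 × 10^-6 × (1.80 × 10^-5)^3 = 3.5 x 10^-20

Ksp ≈ 3.5e-20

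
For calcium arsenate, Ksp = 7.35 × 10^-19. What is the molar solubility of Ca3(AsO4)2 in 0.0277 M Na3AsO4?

s = 3.29 x 10^-6 M

Ca3(AsO4)2(s) ⇌ 3 Ca^2+ + 2 AsO4^3-
Ksp = [Ca^2+]^3[AsO4^3-]^2
Let s = moles of Ca3(AsO4)2 that dissolve per litre. [Ca^2+] = 3s, [AsO4^3-] = 0.0277 + 2s ≈ 0.0277 (Ksp is small, so little additional dissolves).
Ksp ≈ (3s)^3 × (0.0277)^2
s = 3.29 × 10^-6 M
Check: 2s = 6.6 x 10^-6 ≪ 0.0277, so the approximation is valid.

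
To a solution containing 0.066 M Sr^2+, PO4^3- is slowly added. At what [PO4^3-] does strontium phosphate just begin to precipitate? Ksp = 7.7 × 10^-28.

Sr3(PO4)2(s) <=> 3 Sr^2+(aq) + 2 PO4^3-(aq)
Ksp = [Sr^2+]^3[PO4^3-]^2
Precipitation begins when Q = Ksp. With [Sr^2+] = 0.066 M:
7.7 × 10^-28 = (0.066)^3 × [PO4^3-]^2
[PO4^3-] = (7.7 × 10^-28 / 2.87 × 10^-4)^(1/2) = 1.6 × 10^-12 M

[PO4^3-] = 1.6 x 10^-12 M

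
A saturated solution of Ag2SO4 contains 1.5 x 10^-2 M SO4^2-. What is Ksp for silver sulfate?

Ag2SO4(s) ⇌ 2 Ag^+ + SO4^2-
Stoichiometry gives [Ag^+] = (2/1)[SO4^2-] = 3.00 × 10^-2 M.
Ksp = [Ag^+]^2[SO4^2-]
Ksp = (3.00 x 10^-2)^2 × 1.5 x 10^-2 = 1.4 × 10^-5

Ksp = 1.4e-5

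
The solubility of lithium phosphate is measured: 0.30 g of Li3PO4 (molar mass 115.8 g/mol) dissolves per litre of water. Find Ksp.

Molar solubility s = (3.0 × 10^-1 g/L) / (115.8 g/mol) = 2.59 x 10^-3 M.
Li3PO4(s) ⇌ 3 Li^+ + PO4^3-
For each mole of Li3PO4 that dissolves: [Li^+] = 3s, [PO4^3-] = s.
Ksp = [Li^+]^3[PO4^3-]
Substituting: Ksp = (3s)^3s = 27s^4
With s = 2.59 x 10^-3: Ksp = 1.2 × 10^-9

Ksp ≈ 1.2e-9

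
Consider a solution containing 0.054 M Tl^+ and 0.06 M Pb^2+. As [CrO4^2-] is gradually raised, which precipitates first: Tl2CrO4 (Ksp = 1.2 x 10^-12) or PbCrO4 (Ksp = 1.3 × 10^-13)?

PbCrO4

Precipitation of each salt starts when its ion product equals its Ksp.
For Tl2CrO4: 1.2 x 10^-12 = (0.054)^2 × [CrO4^2-]  ⇒  [CrO4^2-] = 4.1 x 10^-10 M.
For PbCrO4: 1.3 × 10^-13 = 0.06 × [CrO4^2-]  ⇒  [CrO4^2-] = 2.2 x 10^-12 M.
The salt with the lower threshold [CrO4^2-] precipitates first: PbCrO4.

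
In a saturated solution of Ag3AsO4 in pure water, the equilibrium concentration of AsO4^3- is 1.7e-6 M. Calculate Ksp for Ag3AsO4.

Ag3AsO4(s) ⇌ 3 Ag^+(aq) + AsO4^3-(aq)
Stoichiometry gives [Ag^+] = (3/1)[AsO4^3-] = 5.10 × 10^-6 M.
Ksp = [Ag^+]^3[AsO4^3-]
Ksp = (5.10 × 10^-6)^3 × 1.7 × 10^-6 = 2.3 × 10^-22

Ksp = 2.3e-22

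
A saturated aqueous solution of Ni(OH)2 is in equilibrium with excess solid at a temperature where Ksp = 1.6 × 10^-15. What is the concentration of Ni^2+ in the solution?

[Ni^2+] ≈ 7.4 × 10^-6 M

Ni(OH)2(s) ⇌ Ni^2+ + 2 OH^-
Ksp = [Ni^2+][OH^-]^2
If s mol/L of Ni(OH)2 dissolves, [Ni^2+] = s and [OH^-] = 2s.
Ksp = s(2s)^2 = 4s^3
s^3 = 1.6 × 10^-15 / 4, so s = 7.37 × 10^-6 M
[Ni^2+] = s = 7.4 × 10^-6 M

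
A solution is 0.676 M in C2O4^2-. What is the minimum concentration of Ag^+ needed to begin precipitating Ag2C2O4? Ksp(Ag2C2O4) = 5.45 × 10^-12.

2.84e-6 M

Ag2C2O4(s) ⇌ 2 Ag^+(aq) + C2O4^2-(aq)
Ksp = [Ag^+]^2[C2O4^2-]
Precipitation begins when Q = Ksp. With [C2O4^2-] = 0.676 M:
5.45 × 10^-12 = (0.676) × [Ag^+]^2
[Ag^+] = (5.45 × 10^-12 / 6.76 x 10^-1)^(1/2) = 2.84 x 10^-6 M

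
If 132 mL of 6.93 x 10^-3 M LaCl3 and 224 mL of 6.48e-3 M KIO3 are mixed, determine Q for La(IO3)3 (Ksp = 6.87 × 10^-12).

Q ≈ 1.74 × 10^-10

Total volume = 132 + 224 = 356 mL.
[La^3+] = 6.93 × 10^-3 × (132/356) = 2.570 x 10^-3 M
[IO3^-] = 6.48 x 10^-3 × (224/356) = 4.077 x 10^-3 M
La(IO3)3(s) ⇌ La^3+(aq) + 3 IO3^-(aq), so Q = [La^3+][IO3^-]^3
Q = (2.570 x 10^-3)(4.077 x 10^-3)^3 = 1.74 × 10^-10
Q > Ksp, so La(IO3)3 will precipitate.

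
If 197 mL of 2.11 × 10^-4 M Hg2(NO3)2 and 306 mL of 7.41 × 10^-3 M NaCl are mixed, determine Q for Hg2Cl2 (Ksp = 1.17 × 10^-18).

Total volume = 197 + 306 = 503 mL.
[Hg2^2+] = 2.11 × 10^-4 × (197/503) = 8.264 × 10^-5 M
[Cl^-] = 7.41 × 10^-3 × (306/503) = 4.508 × 10^-3 M
Hg2Cl2(s) <=> Hg2^2+(aq) + 2 Cl^-(aq), so Q = [Hg2^2+][Cl^-]^2
Q = (8.264 × 10^-5)(4.508 x 10^-3)^2 = 1.68 x 10^-9
Q > Ksp, so Hg2Cl2 will precipitate.

Q ≈ 1.68 x 10^-9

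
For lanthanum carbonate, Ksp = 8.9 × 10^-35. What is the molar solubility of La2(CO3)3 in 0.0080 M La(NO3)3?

s = 3.7e-11 M

La2(CO3)3(s) ⇌ 2 La^3+(aq) + 3 CO3^2-(aq)
Ksp = [La^3+]^2[CO3^2-]^3
Let s be the molar solubility in this solution. [La^3+] = 0.0080 + 2s ≈ 0.0080, [CO3^2-] = 3s (Ksp is small, so little additional dissolves).
Ksp ≈ (0.0080)^2 × (3s)^3
s = 3.7 × 10^-11 M
Check: 2s = 7.4 × 10^-11 ≪ 0.0080, so the approximation is valid.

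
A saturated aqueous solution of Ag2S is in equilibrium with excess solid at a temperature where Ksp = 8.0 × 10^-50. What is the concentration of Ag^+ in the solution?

Ag2S(s) <=> 2 Ag^+ + S^2-
Ksp = [Ag^+]^2[S^2-]
With molar solubility s: [Ag^+] = 2s, [S^2-] = s.
Substituting: Ksp = (2s)^2s = 4s^3
Solving, s = (8.0 × 10^-50/4)^(1/3) = 2.71 × 10^-17 M
[Ag^+] = 2s = 5.4 × 10^-17 M

[Ag^+] ≈ 5.4 × 10^-17 M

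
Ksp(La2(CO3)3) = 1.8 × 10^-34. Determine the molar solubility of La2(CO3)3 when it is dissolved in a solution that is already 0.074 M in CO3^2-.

3.3 x 10^-16 M

La2(CO3)3(s) ⇌ 2 La^3+ + 3 CO3^2-
Ksp = [La^3+]^2[CO3^2-]^3
If s mol/L dissolves here, [La^3+] = 2s, [CO3^2-] = 0.074 + 3s ≈ 0.074 (since the CO3^2- already present dominates).
Ksp ≈ (2s)^2 × (0.074)^3
s = 3.3 × 10^-16 M
Check: 3s = 1.0 x 10^-15 ≪ 0.074, so the approximation is valid.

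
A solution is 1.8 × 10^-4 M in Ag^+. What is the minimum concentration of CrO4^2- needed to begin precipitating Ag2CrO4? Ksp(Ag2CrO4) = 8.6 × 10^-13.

[CrO4^2-] = 2.7 x 10^-5 M

Ag2CrO4(s) <=> 2 Ag^+(aq) + CrO4^2-(aq)
Ksp = [Ag^+]^2[CrO4^2-]
Precipitation begins when Q = Ksp. With [Ag^+] = 1.8 × 10^-4 M:
8.6 × 10^-13 = (1.8 × 10^-4)^2 × [CrO4^2-]
[CrO4^2-] = (8.6 × 10^-13 / 3.24 × 10^-8) = 2.7 × 10^-5 M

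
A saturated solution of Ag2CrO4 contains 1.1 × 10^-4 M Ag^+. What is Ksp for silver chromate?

Ag2CrO4(s) ⇌ 2 Ag^+ + CrO4^2-
Stoichiometry gives [CrO4^2-] = (1/2)[Ag^+] = 5.50 × 10^-5 M.
Ksp = [Ag^+]^2[CrO4^2-]
Ksp = (1.1 x 10^-4)^2 × 5.50 × 10^-5 = 6.7 x 10^-13

6.7e-13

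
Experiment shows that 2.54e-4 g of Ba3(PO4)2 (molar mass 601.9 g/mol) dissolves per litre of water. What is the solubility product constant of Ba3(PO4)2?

Molar solubility s = (2.54 × 10^-4 g/L) / (601.9 g/mol) = 4.220 × 10^-7 M.
Ba3(PO4)2(s) ⇌ 3 Ba^2+ + 2 PO4^3-
For each mole of Ba3(PO4)2 that dissolves: [Ba^2+] = 3s, [PO4^3-] = 2s.
Ksp = [Ba^2+]^3[PO4^3-]^2
Substituting: Ksp = (3s)^3(2s)^2 = 108s^5
Ksp = 108 × (4.220 x 10^-7)^5 = 1.45 × 10^-30

Ksp = 1.45 x 10^-30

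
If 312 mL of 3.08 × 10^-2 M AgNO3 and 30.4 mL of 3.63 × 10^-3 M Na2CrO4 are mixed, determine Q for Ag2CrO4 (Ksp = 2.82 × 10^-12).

2.54 x 10^-7

Total volume = 312 + 30.4 = 342.4 mL.
[Ag^+] = 3.08 × 10^-2 × (312/342.4) = 2.807 × 10^-2 M
[CrO4^2-] = 3.63 × 10^-3 × (30.4/342.4) = 3.223 × 10^-4 M
Ag2CrO4(s) ⇌ 2 Ag^+ + CrO4^2-, so Q = [Ag^+]^2[CrO4^2-]
Q = (2.807 × 10^-2)^2(3.223 × 10^-4) = 2.54 × 10^-7
Q > Ksp, so Ag2CrO4 will precipitate.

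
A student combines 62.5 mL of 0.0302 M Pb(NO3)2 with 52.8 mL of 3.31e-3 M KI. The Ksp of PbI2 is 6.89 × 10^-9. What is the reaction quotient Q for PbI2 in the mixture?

Total volume = 62.5 + 52.8 = 115.3 mL.
[Pb^2+] = 3.02 × 10^-2 × (62.5/115.3) = 1.637 × 10^-2 M
[I^-] = 3.31 x 10^-3 × (52.8/115.3) = 1.516 x 10^-3 M
PbI2(s) ⇌ Pb^2+ + 2 I^-, so Q = [Pb^2+][I^-]^2
Q = (1.637 × 10^-2)(1.516 × 10^-3)^2 = 3.76 x 10^-8
Q > Ksp, so PbI2 will precipitate.

Q = 3.76e-8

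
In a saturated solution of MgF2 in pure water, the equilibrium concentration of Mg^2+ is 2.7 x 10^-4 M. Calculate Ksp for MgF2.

MgF2(s) ⇌ Mg^2+(aq) + 2 F^-(aq)
Stoichiometry gives [F^-] = (2/1)[Mg^2+] = 5.40 × 10^-4 M.
Ksp = [Mg^2+][F^-]^2
Ksp = 2.7 x 10^-4 × (5.40 × 10^-4)^2 = 7.9 × 10^-11

7.9 x 10^-11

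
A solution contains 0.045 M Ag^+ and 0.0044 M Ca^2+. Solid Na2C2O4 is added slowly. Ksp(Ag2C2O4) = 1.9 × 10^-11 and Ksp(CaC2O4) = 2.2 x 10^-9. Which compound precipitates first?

Each salt begins to precipitate when Q = Ksp, i.e. when [C2O4^2-] reaches its threshold.
For Ag2C2O4: 1.9 × 10^-11 = (0.045)^2 × [C2O4^2-]  ⇒  [C2O4^2-] = 9.4 × 10^-9 M.
For CaC2O4: 2.2 x 10^-9 = 0.0044 × [C2O4^2-]  ⇒  [C2O4^2-] = 5.0 x 10^-7 M.
The salt with the lower threshold [C2O4^2-] precipitates first: Ag2C2O4.

Ag2C2O4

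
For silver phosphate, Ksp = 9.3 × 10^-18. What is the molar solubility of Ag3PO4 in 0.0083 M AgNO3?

s = 1.6 × 10^-11 M

Ag3PO4(s) <=> 3 Ag^+(aq) + PO4^3-(aq)
Ksp = [Ag^+]^3[PO4^3-]
Let s be the molar solubility in this solution. [Ag^+] = 0.0083 + 3s ≈ 0.0083, [PO4^3-] = s (common-ion effect: Ag^+ is already 0.0083 M).
Ksp ≈ (0.0083)^3 × s
s = 1.6 × 10^-11 M
Check: 3s = 4.9 × 10^-11 ≪ 0.0083, so the approximation is valid.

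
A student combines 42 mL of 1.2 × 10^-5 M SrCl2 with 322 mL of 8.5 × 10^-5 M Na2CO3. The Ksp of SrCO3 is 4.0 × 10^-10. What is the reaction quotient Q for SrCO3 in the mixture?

Q ≈ 1.0 × 10^-10

Total volume = 42 + 322 = 364 mL.
[Sr^2+] = 1.2 x 10^-5 × (42/364) = 1.38 × 10^-6 M
[CO3^2-] = 8.5 x 10^-5 × (322/364) = 7.52 × 10^-5 M
SrCO3(s) ⇌ Sr^2+ + CO3^2-, so Q = [Sr^2+][CO3^2-]
Q = (1.38 × 10^-6)(7.52 × 10^-5) = 1.0 × 10^-10
Q < Ksp, so no precipitate of SrCO3 forms.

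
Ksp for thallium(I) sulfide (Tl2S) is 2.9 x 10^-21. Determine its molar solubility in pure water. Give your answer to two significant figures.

s = 9.0 x 10^-8 M

Tl2S(s) ⇌ 2 Tl^+(aq) + S^2-(aq)
Ksp = [Tl^+]^2[S^2-]
If s mol/L of Tl2S dissolves, [Tl^+] = 2s and [S^2-] = s.
Substituting: Ksp = (2s)^2s = 4s^3
s^3 = 2.9 x 10^-21 / 4, so s = 9.0 × 10^-8 M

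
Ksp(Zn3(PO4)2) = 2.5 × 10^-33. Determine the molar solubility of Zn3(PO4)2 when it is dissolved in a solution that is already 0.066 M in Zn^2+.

s ≈ 1.5 × 10^-15 M

Zn3(PO4)2(s) ⇌ 3 Zn^2+(aq) + 2 PO4^3-(aq)
Ksp = [Zn^2+]^3[PO4^3-]^2
If s mol/L dissolves here, [Zn^2+] = 0.066 + 3s ≈ 0.066, [PO4^3-] = 2s (since the Zn^2+ already present dominates).
Ksp ≈ (0.066)^3 × (2s)^2
s = 1.5 x 10^-15 M
Check: 3s = 4.4 × 10^-15 ≪ 0.066, so the approximation is valid.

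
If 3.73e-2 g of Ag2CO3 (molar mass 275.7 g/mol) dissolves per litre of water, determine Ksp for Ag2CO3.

Ksp = 9.91 × 10^-12

Molar solubility s = (3.73 x 10^-2 g/L) / (275.7 g/mol) = 1.353 × 10^-4 M.
Ag2CO3(s) ⇌ 2 Ag^+ + CO3^2-
Let s = molar solubility. Then [Ag^+] = 2s and [CO3^2-] = s.
Ksp = [Ag^+]^2[CO3^2-]
Ksp = (2s)^2s = 4s^3
With s = 1.353 × 10^-4: Ksp = 9.91 × 10^-12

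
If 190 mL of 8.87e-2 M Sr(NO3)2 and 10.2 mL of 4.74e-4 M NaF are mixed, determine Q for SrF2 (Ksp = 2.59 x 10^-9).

Total volume = 190 + 10.2 = 200.2 mL.
[Sr^2+] = 8.87 × 10^-2 × (190/200.2) = 8.418 x 10^-2 M
[F^-] = 4.74 × 10^-4 × (10.2/200.2) = 2.415 × 10^-5 M
SrF2(s) <=> Sr^2+ + 2 F^-, so Q = [Sr^2+][F^-]^2
Q = (8.418 × 10^-2)(2.415 × 10^-5)^2 = 4.91 x 10^-11
Q < Ksp, so no precipitate of SrF2 forms.

Q = 4.91e-11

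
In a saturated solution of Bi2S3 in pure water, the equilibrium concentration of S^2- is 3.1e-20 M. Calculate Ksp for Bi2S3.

Bi2S3(s) <=> 2 Bi^3+ + 3 S^2-
Stoichiometry gives [Bi^3+] = (2/3)[S^2-] = 2.07 x 10^-20 M.
Ksp = [Bi^3+]^2[S^2-]^3
Ksp = (2.07 × 10^-20)^2 × (3.1 × 10^-20)^3 = 1.3 x 10^-98

1.3 × 10^-98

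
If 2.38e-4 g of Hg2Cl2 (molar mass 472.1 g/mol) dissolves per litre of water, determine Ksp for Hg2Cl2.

5.12 x 10^-19

Molar solubility s = (2.38 × 10^-4 g/L) / (472.1 g/mol) = 5.041 x 10^-7 M.
Hg2Cl2(s) <=> Hg2^2+ + 2 Cl^-
With molar solubility s: [Hg2^2+] = s, [Cl^-] = 2s.
Ksp = [Hg2^2+][Cl^-]^2
Ksp = s(2s)^2 = 4s^3
With s = 5.041 × 10^-7: Ksp = 5.12 x 10^-19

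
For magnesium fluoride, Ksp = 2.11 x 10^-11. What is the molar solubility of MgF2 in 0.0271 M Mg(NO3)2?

s ≈ 1.40 × 10^-5 M

MgF2(s) ⇌ Mg^2+(aq) + 2 F^-(aq)
Ksp = [Mg^2+][F^-]^2
Let s be the molar solubility in this solution. [Mg^2+] = 0.0271 + s ≈ 0.0271, [F^-] = 2s (Ksp is small, so little additional dissolves).
Ksp ≈ 0.0271 × (2s)^2
s = 1.40 × 10^-5 M
Check: s = 1.4 × 10^-5 ≪ 0.0271, so the approximation is valid.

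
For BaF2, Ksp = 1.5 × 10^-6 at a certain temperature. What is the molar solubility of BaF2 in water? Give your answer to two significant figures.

s ≈ 7.2 × 10^-3 M

BaF2(s) <=> Ba^2+ + 2 F^-
Ksp = [Ba^2+][F^-]^2
For each mole of BaF2 that dissolves: [Ba^2+] = s, [F^-] = 2s.
So Ksp = s × (2s)^2 = 4s^3
Solving, s = (1.5 × 10^-6/4)^(1/3) = 7.2 x 10^-3 M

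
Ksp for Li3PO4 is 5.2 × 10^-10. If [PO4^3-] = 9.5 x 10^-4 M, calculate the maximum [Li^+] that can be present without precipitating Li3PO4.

Li3PO4(s) ⇌ 3 Li^+(aq) + PO4^3-(aq)
Ksp = [Li^+]^3[PO4^3-]
Precipitation begins when Q = Ksp. With [PO4^3-] = 9.5 x 10^-4 M:
5.2 × 10^-10 = (9.5 x 10^-4) × [Li^+]^3
[Li^+] = (5.2 × 10^-10 / 9.5 x 10^-4)^(1/3) = 8.2 × 10^-3 M

8.2 x 10^-3 M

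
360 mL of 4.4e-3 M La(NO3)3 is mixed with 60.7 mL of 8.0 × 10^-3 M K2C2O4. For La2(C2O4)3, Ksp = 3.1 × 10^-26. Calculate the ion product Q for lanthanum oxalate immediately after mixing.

Q ≈ 2.2e-14

Total volume = 360 + 60.7 = 420.7 mL.
[La^3+] = 4.4 x 10^-3 × (360/420.7) = 3.77 × 10^-3 M
[C2O4^2-] = 8.0 x 10^-3 × (60.7/420.7) = 1.15 × 10^-3 M
La2(C2O4)3(s) ⇌ 2 La^3+ + 3 C2O4^2-, so Q = [La^3+]^2[C2O4^2-]^3
Q = (3.77 × 10^-3)^2(1.15 x 10^-3)^3 = 2.2 × 10^-14
Q > Ksp, so La2(C2O4)3 will precipitate.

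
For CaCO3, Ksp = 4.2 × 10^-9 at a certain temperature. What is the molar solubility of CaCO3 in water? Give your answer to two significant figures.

CaCO3(s) <=> Ca^2+ + CO3^2-
Ksp = [Ca^2+][CO3^2-]
If s mol/L of CaCO3 dissolves, [Ca^2+] = s and [CO3^2-] = s.
Ksp = (s)(s) = s^2
s = √(4.2 × 10^-9) = 6.5 × 10^-5 M

s = 6.5 x 10^-5 M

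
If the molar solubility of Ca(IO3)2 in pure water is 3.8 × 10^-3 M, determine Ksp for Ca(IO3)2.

Ca(IO3)2(s) ⇌ Ca^2+(aq) + 2 IO3^-(aq)
Let s = molar solubility. Then [Ca^2+] = s and [IO3^-] = 2s.
Ksp = [Ca^2+][IO3^-]^2
So Ksp = s × (2s)^2 = 4s^3
With s = 3.8 × 10^-3: Ksp = 2.2 × 10^-7

Ksp ≈ 2.2 × 10^-7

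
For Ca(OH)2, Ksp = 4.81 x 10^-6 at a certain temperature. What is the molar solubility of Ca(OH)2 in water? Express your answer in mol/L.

s = 1.06e-2 M

Ca(OH)2(s) <=> Ca^2+(aq) + 2 OH^-(aq)
Ksp = [Ca^2+][OH^-]^2
If s mol/L of Ca(OH)2 dissolves, [Ca^2+] = s and [OH^-] = 2s.
Ksp = s(2s)^2 = 4s^3
Solving, s = (4.81 x 10^-6/4)^(1/3) = 1.06 × 10^-2 M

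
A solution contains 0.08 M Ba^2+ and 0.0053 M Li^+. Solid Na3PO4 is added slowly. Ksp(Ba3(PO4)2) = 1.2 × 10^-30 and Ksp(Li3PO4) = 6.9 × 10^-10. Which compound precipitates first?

Each salt begins to precipitate when Q = Ksp, i.e. when [PO4^3-] reaches its threshold.
For Ba3(PO4)2: 1.2 × 10^-30 = (0.08)^3 × [PO4^3-]^2  ⇒  [PO4^3-] = 4.8 × 10^-14 M.
For Li3PO4: 6.9 × 10^-10 = (0.0053)^3 × [PO4^3-]  ⇒  [PO4^3-] = 4.6 × 10^-3 M.
The salt with the lower threshold [PO4^3-] precipitates first: Ba3(PO4)2.

Ba3(PO4)2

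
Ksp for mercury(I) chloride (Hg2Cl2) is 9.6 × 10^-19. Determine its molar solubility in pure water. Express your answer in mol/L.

6.2 × 10^-7 M

Hg2Cl2(s) <=> Hg2^2+(aq) + 2 Cl^-(aq)
Ksp = [Hg2^2+][Cl^-]^2
For each mole of Hg2Cl2 that dissolves: [Hg2^2+] = s, [Cl^-] = 2s.
So Ksp = s × (2s)^2 = 4s^3
Solving, s = (9.6 × 10^-19/4)^(1/3) = 6.2 × 10^-7 M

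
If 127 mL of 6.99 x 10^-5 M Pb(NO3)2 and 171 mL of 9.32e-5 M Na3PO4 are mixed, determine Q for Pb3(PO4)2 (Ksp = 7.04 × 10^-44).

Total volume = 127 + 171 = 298 mL.
[Pb^2+] = 6.99 × 10^-5 × (127/298) = 2.979 x 10^-5 M
[PO4^3-] = 9.32 × 10^-5 × (171/298) = 5.348 x 10^-5 M
Pb3(PO4)2(s) <=> 3 Pb^2+(aq) + 2 PO4^3-(aq), so Q = [Pb^2+]^3[PO4^3-]^2
Q = (2.979 × 10^-5)^3(5.348 × 10^-5)^2 = 7.56 x 10^-23
Q > Ksp, so Pb3(PO4)2 will precipitate.

7.56 x 10^-23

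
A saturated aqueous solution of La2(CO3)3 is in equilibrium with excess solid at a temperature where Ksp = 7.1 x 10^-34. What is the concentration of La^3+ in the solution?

1.8 × 10^-7 M

La2(CO3)3(s) ⇌ 2 La^3+(aq) + 3 CO3^2-(aq)
Ksp = [La^3+]^2[CO3^2-]^3
Let s = molar solubility. Then [La^3+] = 2s and [CO3^2-] = 3s.
Substituting: Ksp = (2s)^2(3s)^3 = 108s^5
s^5 = 7.1 x 10^-34 / 108, so s = 9.20 x 10^-8 M
[La^3+] = 2s = 1.8 x 10^-7 M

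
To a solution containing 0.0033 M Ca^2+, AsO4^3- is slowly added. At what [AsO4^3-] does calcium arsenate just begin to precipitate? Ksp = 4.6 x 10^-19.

[AsO4^3-] = 3.6 × 10^-6 M

Ca3(AsO4)2(s) ⇌ 3 Ca^2+(aq) + 2 AsO4^3-(aq)
Ksp = [Ca^2+]^3[AsO4^3-]^2
Precipitation begins when Q = Ksp. With [Ca^2+] = 0.0033 M:
4.6 x 10^-19 = (0.0033)^3 × [AsO4^3-]^2
[AsO4^3-] = (4.6 x 10^-19 / 3.59 × 10^-8)^(1/2) = 3.6 x 10^-6 M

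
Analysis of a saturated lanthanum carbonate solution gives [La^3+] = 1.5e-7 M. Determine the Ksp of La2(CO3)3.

Ksp ≈ 2.6 x 10^-34

La2(CO3)3(s) ⇌ 2 La^3+(aq) + 3 CO3^2-(aq)
Stoichiometry gives [CO3^2-] = (3/2)[La^3+] = 2.25 × 10^-7 M.
Ksp = [La^3+]^2[CO3^2-]^3
Ksp = (1.5 × 10^-7)^2 × (2.25 x 10^-7)^3 = 2.6 x 10^-34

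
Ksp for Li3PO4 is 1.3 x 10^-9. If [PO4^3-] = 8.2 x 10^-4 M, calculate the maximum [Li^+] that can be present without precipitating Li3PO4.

0.012 M

Li3PO4(s) <=> 3 Li^+ + PO4^3-
Ksp = [Li^+]^3[PO4^3-]
Precipitation begins when Q = Ksp. With [PO4^3-] = 8.2 x 10^-4 M:
1.3 x 10^-9 = (8.2 x 10^-4) × [Li^+]^3
[Li^+] = (1.3 x 10^-9 / 8.2 × 10^-4)^(1/3) = 1.2 × 10^-2 M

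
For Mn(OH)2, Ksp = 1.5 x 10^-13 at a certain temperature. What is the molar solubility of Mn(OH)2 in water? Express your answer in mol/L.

s ≈ 3.3 × 10^-5 M

Mn(OH)2(s) ⇌ Mn^2+(aq) + 2 OH^-(aq)
Ksp = [Mn^2+][OH^-]^2
For each mole of Mn(OH)2 that dissolves: [Mn^2+] = s, [OH^-] = 2s.
Substituting: Ksp = s(2s)^2 = 4s^3
s^3 = 1.5 x 10^-13 / 4, so s = 3.3 x 10^-5 M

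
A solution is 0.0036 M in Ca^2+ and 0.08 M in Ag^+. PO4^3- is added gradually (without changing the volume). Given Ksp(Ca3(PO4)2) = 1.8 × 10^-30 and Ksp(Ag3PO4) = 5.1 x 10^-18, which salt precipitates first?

Ag3PO4

Each salt begins to precipitate when Q = Ksp, i.e. when [PO4^3-] reaches its threshold.
For Ca3(PO4)2: 1.8 × 10^-30 = (0.0036)^3 × [PO4^3-]^2  ⇒  [PO4^3-] = 6.2 × 10^-12 M.
For Ag3PO4: 5.1 x 10^-18 = (0.08)^3 × [PO4^3-]  ⇒  [PO4^3-] = 1.0 × 10^-14 M.
The salt with the lower threshold [PO4^3-] precipitates first: Ag3PO4.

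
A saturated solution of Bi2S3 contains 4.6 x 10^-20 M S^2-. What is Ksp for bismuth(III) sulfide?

Bi2S3(s) <=> 2 Bi^3+ + 3 S^2-
Stoichiometry gives [Bi^3+] = (2/3)[S^2-] = 3.07 × 10^-20 M.
Ksp = [Bi^3+]^2[S^2-]^3
Ksp = (3.07 × 10^-20)^2 × (4.6 × 10^-20)^3 = 9.2 x 10^-98

Ksp ≈ 9.2e-98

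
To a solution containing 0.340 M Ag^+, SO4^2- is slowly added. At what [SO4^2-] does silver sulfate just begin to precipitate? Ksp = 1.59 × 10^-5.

1.38 x 10^-4 M

Ag2SO4(s) ⇌ 2 Ag^+ + SO4^2-
Ksp = [Ag^+]^2[SO4^2-]
Precipitation begins when Q = Ksp. With [Ag^+] = 0.340 M:
1.59 × 10^-5 = (0.340)^2 × [SO4^2-]
[SO4^2-] = (1.59 × 10^-5 / 1.156 × 10^-1) = 1.38 × 10^-4 M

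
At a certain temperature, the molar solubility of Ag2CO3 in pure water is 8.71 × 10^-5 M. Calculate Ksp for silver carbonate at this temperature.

2.64e-12

Ag2CO3(s) ⇌ 2 Ag^+ + CO3^2-
With molar solubility s: [Ag^+] = 2s, [CO3^2-] = s.
Ksp = [Ag^+]^2[CO3^2-]
So Ksp = (2s)^2 × s = 4s^3
With s = 8.71 x 10^-5: Ksp = 2.64 x 10^-12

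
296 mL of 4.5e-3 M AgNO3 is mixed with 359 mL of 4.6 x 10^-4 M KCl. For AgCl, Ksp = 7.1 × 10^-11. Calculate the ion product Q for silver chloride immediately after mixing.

Total volume = 296 + 359 = 655 mL.
[Ag^+] = 4.5 × 10^-3 × (296/655) = 2.03 × 10^-3 M
[Cl^-] = 4.6 x 10^-4 × (359/655) = 2.52 × 10^-4 M
AgCl(s) ⇌ Ag^+ + Cl^-, so Q = [Ag^+][Cl^-]
Q = (2.03 x 10^-3)(2.52 x 10^-4) = 5.1 x 10^-7
Q > Ksp, so AgCl will precipitate.

Q ≈ 5.1 x 10^-7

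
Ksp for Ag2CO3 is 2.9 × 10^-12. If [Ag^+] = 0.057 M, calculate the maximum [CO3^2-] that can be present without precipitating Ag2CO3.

[CO3^2-] ≈ 8.9e-10 M

Ag2CO3(s) ⇌ 2 Ag^+(aq) + CO3^2-(aq)
Ksp = [Ag^+]^2[CO3^2-]
Precipitation begins when Q = Ksp. With [Ag^+] = 0.057 M:
2.9 × 10^-12 = (0.057)^2 × [CO3^2-]
[CO3^2-] = (2.9 × 10^-12 / 3.25 x 10^-3) = 8.9 x 10^-10 M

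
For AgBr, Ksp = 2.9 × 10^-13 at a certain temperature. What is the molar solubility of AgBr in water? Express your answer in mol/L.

s ≈ 5.4 × 10^-7 M

AgBr(s) ⇌ Ag^+ + Br^-
Ksp = [Ag^+][Br^-]
If s mol/L of AgBr dissolves, [Ag^+] = s and [Br^-] = s.
Ksp = s × s = s^2
s = (2.9 × 10^-13)^(1/2) = 5.4 × 10^-7 M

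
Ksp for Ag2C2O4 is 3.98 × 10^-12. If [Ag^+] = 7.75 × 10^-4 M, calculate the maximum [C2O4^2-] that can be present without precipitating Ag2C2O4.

[C2O4^2-] ≈ 6.63 x 10^-6 M

Ag2C2O4(s) ⇌ 2 Ag^+(aq) + C2O4^2-(aq)
Ksp = [Ag^+]^2[C2O4^2-]
Precipitation begins when Q = Ksp. With [Ag^+] = 7.75 × 10^-4 M:
3.98 × 10^-12 = (7.75 × 10^-4)^2 × [C2O4^2-]
[C2O4^2-] = (3.98 × 10^-12 / 6.006 × 10^-7) = 6.63 x 10^-6 M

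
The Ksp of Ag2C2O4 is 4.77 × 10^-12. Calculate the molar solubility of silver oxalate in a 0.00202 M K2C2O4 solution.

s ≈ 2.43 × 10^-5 M

Ag2C2O4(s) <=> 2 Ag^+ + C2O4^2-
Ksp = [Ag^+]^2[C2O4^2-]
Let s = moles of Ag2C2O4 that dissolve per litre. [Ag^+] = 2s, [C2O4^2-] = 0.00202 + s ≈ 0.00202 (since C2O4^2- from K2C2O4 dominates).
Ksp ≈ (2s)^2 × 0.00202
s = 2.43 x 10^-5 M
Check: s = 2.4 × 10^-5 ≪ 0.00202, so the approximation is valid.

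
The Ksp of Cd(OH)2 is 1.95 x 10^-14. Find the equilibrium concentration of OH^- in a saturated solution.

Cd(OH)2(s) <=> Cd^2+(aq) + 2 OH^-(aq)
Ksp = [Cd^2+][OH^-]^2
For each mole of Cd(OH)2 that dissolves: [Cd^2+] = s, [OH^-] = 2s.
Ksp = s(2s)^2 = 4s^3
s = (1.95 x 10^-14 / 4)^(1/3) = 1.696 x 10^-5 M
[OH^-] = 2s = 3.39 × 10^-5 M

[OH^-] ≈ 3.39 x 10^-5 M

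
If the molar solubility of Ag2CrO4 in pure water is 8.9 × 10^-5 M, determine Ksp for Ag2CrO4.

Ag2CrO4(s) ⇌ 2 Ag^+(aq) + CrO4^2-(aq)
With molar solubility s: [Ag^+] = 2s, [CrO4^2-] = s.
Ksp = [Ag^+]^2[CrO4^2-]
Ksp = (2s)^2s = 4s^3
With s = 8.9 x 10^-5: Ksp = 2.8 × 10^-12

2.8e-12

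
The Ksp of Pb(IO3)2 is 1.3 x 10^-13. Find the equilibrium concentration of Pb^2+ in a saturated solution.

Pb(IO3)2(s) ⇌ Pb^2+(aq) + 2 IO3^-(aq)
Ksp = [Pb^2+][IO3^-]^2
Let s = molar solubility. Then [Pb^2+] = s and [IO3^-] = 2s.
Substituting: Ksp = s(2s)^2 = 4s^3
s = (1.3 x 10^-13 / 4)^(1/3) = 3.19 x 10^-5 M
[Pb^2+] = s = 3.2 × 10^-5 M

[Pb^2+] = 3.2 x 10^-5 M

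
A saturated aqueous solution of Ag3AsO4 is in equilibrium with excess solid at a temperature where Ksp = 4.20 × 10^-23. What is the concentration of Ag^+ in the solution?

Ag3AsO4(s) ⇌ 3 Ag^+(aq) + AsO4^3-(aq)
Ksp = [Ag^+]^3[AsO4^3-]
If s mol/L of Ag3AsO4 dissolves, [Ag^+] = 3s and [AsO4^3-] = s.
Ksp = (3s)^3s = 27s^4
s^4 = 4.20 × 10^-23 / 27, so s = 1.117 x 10^-6 M
[Ag^+] = 3s = 3.35 × 10^-6 M

[Ag^+] = 3.35e-6 M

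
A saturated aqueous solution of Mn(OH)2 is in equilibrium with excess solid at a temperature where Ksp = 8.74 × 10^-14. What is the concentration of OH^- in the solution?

5.59 x 10^-5 M

Mn(OH)2(s) ⇌ Mn^2+(aq) + 2 OH^-(aq)
Ksp = [Mn^2+][OH^-]^2
Let s = molar solubility. Then [Mn^2+] = s and [OH^-] = 2s.
Substituting: Ksp = s(2s)^2 = 4s^3
s = (8.74 × 10^-14 / 4)^(1/3) = 2.796 × 10^-5 M
[OH^-] = 2s = 5.59 x 10^-5 M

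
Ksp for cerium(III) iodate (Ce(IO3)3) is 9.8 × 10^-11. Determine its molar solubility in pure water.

s ≈ 1.4 x 10^-3 M

Ce(IO3)3(s) ⇌ Ce^3+(aq) + 3 IO3^-(aq)
Ksp = [Ce^3+][IO3^-]^3
For each mole of Ce(IO3)3 that dissolves: [Ce^3+] = s, [IO3^-] = 3s.
So Ksp = s × (3s)^3 = 27s^4
s = (9.8 × 10^-11 / 27)^(1/4) = 1.4 × 10^-3 M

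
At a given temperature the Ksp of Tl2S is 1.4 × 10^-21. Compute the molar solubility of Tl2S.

7.0 × 10^-8 M

Tl2S(s) ⇌ 2 Tl^+ + S^2-
Ksp = [Tl^+]^2[S^2-]
Let s = molar solubility. Then [Tl^+] = 2s and [S^2-] = s.
Ksp = (2s)^2s = 4s^3
s = (1.4 × 10^-21 / 4)^(1/3) = 7.0 × 10^-8 M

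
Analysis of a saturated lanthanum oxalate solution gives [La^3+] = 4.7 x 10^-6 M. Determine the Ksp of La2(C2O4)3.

La2(C2O4)3(s) <=> 2 La^3+(aq) + 3 C2O4^2-(aq)
Stoichiometry gives [C2O4^2-] = (3/2)[La^3+] = 7.05 × 10^-6 M.
Ksp = [La^3+]^2[C2O4^2-]^3
Ksp = (4.7 × 10^-6)^2 × (7.05 × 10^-6)^3 = 7.7 x 10^-27

7.7e-27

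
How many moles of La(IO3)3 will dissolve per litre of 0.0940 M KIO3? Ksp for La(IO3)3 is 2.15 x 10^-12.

2.59 x 10^-9 M

La(IO3)3(s) <=> La^3+(aq) + 3 IO3^-(aq)
Ksp = [La^3+][IO3^-]^3
If s mol/L dissolves here, [La^3+] = s, [IO3^-] = 0.0940 + 3s ≈ 0.0940 (common-ion effect: IO3^- is already 0.0940 M).
Ksp ≈ s × (0.0940)^3
s = 2.59 x 10^-9 M
Check: 3s = 7.8 × 10^-9 ≪ 0.0940, so the approximation is valid.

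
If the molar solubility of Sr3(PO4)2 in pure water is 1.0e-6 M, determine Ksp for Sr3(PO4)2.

Ksp ≈ 1.1e-28

Sr3(PO4)2(s) ⇌ 3 Sr^2+ + 2 PO4^3-
Let s = molar solubility. Then [Sr^2+] = 3s and [PO4^3-] = 2s.
Ksp = [Sr^2+]^3[PO4^3-]^2
Substituting: Ksp = (3s)^3(2s)^2 = 108s^5
With s = 1.0 × 10^-6: Ksp = 1.1 × 10^-28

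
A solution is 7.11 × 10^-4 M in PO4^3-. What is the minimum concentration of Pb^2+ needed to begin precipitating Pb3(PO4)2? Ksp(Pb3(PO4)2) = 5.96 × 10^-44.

[Pb^2+] ≈ 4.90e-13 M

Pb3(PO4)2(s) ⇌ 3 Pb^2+ + 2 PO4^3-
Ksp = [Pb^2+]^3[PO4^3-]^2
Precipitation begins when Q = Ksp. With [PO4^3-] = 7.11 × 10^-4 M:
5.96 × 10^-44 = (7.11 × 10^-4)^2 × [Pb^2+]^3
[Pb^2+] = (5.96 × 10^-44 / 5.055 x 10^-7)^(1/3) = 4.90 x 10^-13 M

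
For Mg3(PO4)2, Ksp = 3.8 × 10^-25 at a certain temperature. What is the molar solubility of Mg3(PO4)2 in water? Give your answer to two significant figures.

Mg3(PO4)2(s) <=> 3 Mg^2+ + 2 PO4^3-
Ksp = [Mg^2+]^3[PO4^3-]^2
With molar solubility s: [Mg^2+] = 3s, [PO4^3-] = 2s.
Substituting: Ksp = (3s)^3(2s)^2 = 108s^5
s = (3.8 × 10^-25 / 108)^(1/5) = 5.1 × 10^-6 M

5.1 × 10^-6 M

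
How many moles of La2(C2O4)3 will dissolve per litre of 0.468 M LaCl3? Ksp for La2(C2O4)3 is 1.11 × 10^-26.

s = 1.23 × 10^-9 M

La2(C2O4)3(s) <=> 2 La^3+ + 3 C2O4^2-
Ksp = [La^3+]^2[C2O4^2-]^3
Let s be the molar solubility in this solution. [La^3+] = 0.468 + 2s ≈ 0.468, [C2O4^2-] = 3s (since La^3+ from LaCl3 dominates).
Ksp ≈ (0.468)^2 × (3s)^3
s = 1.23 × 10^-9 M
Check: 2s = 2.5 × 10^-9 ≪ 0.468, so the approximation is valid.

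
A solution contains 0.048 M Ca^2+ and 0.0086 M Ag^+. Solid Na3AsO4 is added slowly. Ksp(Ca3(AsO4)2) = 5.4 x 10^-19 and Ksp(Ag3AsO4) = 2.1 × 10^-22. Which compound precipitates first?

Ag3AsO4

Each salt begins to precipitate when Q = Ksp, i.e. when [AsO4^3-] reaches its threshold.
For Ca3(AsO4)2: 5.4 x 10^-19 = (0.048)^3 × [AsO4^3-]^2  ⇒  [AsO4^3-] = 7.0 × 10^-8 M.
For Ag3AsO4: 2.1 × 10^-22 = (0.0086)^3 × [AsO4^3-]  ⇒  [AsO4^3-] = 3.3 × 10^-16 M.
The salt with the lower threshold [AsO4^3-] precipitates first: Ag3AsO4.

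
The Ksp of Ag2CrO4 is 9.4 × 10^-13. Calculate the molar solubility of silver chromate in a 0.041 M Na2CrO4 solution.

2.4 × 10^-6 M

Ag2CrO4(s) ⇌ 2 Ag^+(aq) + CrO4^2-(aq)
Ksp = [Ag^+]^2[CrO4^2-]
Let s be the molar solubility in this solution. [Ag^+] = 2s, [CrO4^2-] = 0.041 + s ≈ 0.041 (Ksp is small, so little additional dissolves).
Ksp ≈ (2s)^2 × 0.041
s = 2.4 × 10^-6 M
Check: s = 2.4 x 10^-6 ≪ 0.041, so the approximation is valid.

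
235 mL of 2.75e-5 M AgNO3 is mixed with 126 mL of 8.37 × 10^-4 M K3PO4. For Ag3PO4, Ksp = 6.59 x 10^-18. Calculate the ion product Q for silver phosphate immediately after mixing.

1.68 × 10^-18

Total volume = 235 + 126 = 361 mL.
[Ag^+] = 2.75 × 10^-5 × (235/361) = 1.790 x 10^-5 M
[PO4^3-] = 8.37 × 10^-4 × (126/361) = 2.921 × 10^-4 M
Ag3PO4(s) ⇌ 3 Ag^+ + PO4^3-, so Q = [Ag^+]^3[PO4^3-]
Q = (1.790 × 10^-5)^3(2.921 x 10^-4) = 1.68 × 10^-18
Q < Ksp, so no precipitate of Ag3PO4 forms.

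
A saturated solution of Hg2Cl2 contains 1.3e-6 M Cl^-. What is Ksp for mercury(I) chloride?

Ksp = 1.1e-18

Hg2Cl2(s) <=> Hg2^2+(aq) + 2 Cl^-(aq)
Stoichiometry gives [Hg2^2+] = (1/2)[Cl^-] = 6.50 × 10^-7 M.
Ksp = [Hg2^2+][Cl^-]^2
Ksp = 6.50 × 10^-7 × (1.3 x 10^-6)^2 = 1.1 × 10^-18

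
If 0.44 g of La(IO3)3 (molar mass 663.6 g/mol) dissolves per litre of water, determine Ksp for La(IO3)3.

Molar solubility s = (4.4 × 10^-1 g/L) / (663.6 g/mol) = 6.63 × 10^-4 M.
La(IO3)3(s) ⇌ La^3+ + 3 IO3^-
For each mole of La(IO3)3 that dissolves: [La^3+] = s, [IO3^-] = 3s.
Ksp = [La^3+][IO3^-]^3
Ksp = s(3s)^3 = 27s^4
Ksp = 27 × (6.63 × 10^-4)^4 = 5.2 x 10^-12

Ksp = 5.2 × 10^-12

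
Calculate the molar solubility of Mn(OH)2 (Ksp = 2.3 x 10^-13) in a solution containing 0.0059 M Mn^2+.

s = 3.1 × 10^-6 M

Mn(OH)2(s) ⇌ Mn^2+ + 2 OH^-
Ksp = [Mn^2+][OH^-]^2
Let s be the molar solubility in this solution. [Mn^2+] = 0.0059 + s ≈ 0.0059, [OH^-] = 2s (since the Mn^2+ already present dominates).
Ksp ≈ 0.0059 × (2s)^2
s = 3.1 x 10^-6 M
Check: s = 3.1 × 10^-6 ≪ 0.0059, so the approximation is valid.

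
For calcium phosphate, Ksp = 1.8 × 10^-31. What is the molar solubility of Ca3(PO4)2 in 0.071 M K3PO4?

s ≈ 1.1 x 10^-10 M

Ca3(PO4)2(s) <=> 3 Ca^2+(aq) + 2 PO4^3-(aq)
Ksp = [Ca^2+]^3[PO4^3-]^2
If s mol/L dissolves here, [Ca^2+] = 3s, [PO4^3-] = 0.071 + 2s ≈ 0.071 (common-ion effect: PO4^3- is already 0.071 M).
Ksp ≈ (3s)^3 × (0.071)^2
s = 1.1 × 10^-10 M
Check: 2s = 2.2 × 10^-10 ≪ 0.071, so the approximation is valid.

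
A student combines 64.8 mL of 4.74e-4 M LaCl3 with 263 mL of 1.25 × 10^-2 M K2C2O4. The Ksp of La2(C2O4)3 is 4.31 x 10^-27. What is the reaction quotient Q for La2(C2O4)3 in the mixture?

Total volume = 64.8 + 263 = 327.8 mL.
[La^3+] = 4.74 × 10^-4 × (64.8/327.8) = 9.370 x 10^-5 M
[C2O4^2-] = 1.25 × 10^-2 × (263/327.8) = 1.003 × 10^-2 M
La2(C2O4)3(s) ⇌ 2 La^3+(aq) + 3 C2O4^2-(aq), so Q = [La^3+]^2[C2O4^2-]^3
Q = (9.370 × 10^-5)^2(1.003 × 10^-2)^3 = 8.86 × 10^-15
Q > Ksp, so La2(C2O4)3 will precipitate.

Q = 8.86 × 10^-15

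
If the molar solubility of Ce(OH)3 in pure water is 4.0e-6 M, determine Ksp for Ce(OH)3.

Ksp = 6.9 x 10^-21

Ce(OH)3(s) ⇌ Ce^3+(aq) + 3 OH^-(aq)
If s mol/L of Ce(OH)3 dissolves, [Ce^3+] = s and [OH^-] = 3s.
Ksp = [Ce^3+][OH^-]^3
Ksp = s(3s)^3 = 27s^4
Ksp = 27 × (4.0 × 10^-6)^4 = 6.9 × 10^-21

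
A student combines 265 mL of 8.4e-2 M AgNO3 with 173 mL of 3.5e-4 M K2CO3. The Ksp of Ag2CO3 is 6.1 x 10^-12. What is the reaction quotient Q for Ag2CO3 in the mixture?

Total volume = 265 + 173 = 438 mL.
[Ag^+] = 8.4 x 10^-2 × (265/438) = 5.08 × 10^-2 M
[CO3^2-] = 3.5 × 10^-4 × (173/438) = 1.38 × 10^-4 M
Ag2CO3(s) ⇌ 2 Ag^+(aq) + CO3^2-(aq), so Q = [Ag^+]^2[CO3^2-]
Q = (5.08 × 10^-2)^2(1.38 × 10^-4) = 3.6 × 10^-7
Q > Ksp, so Ag2CO3 will precipitate.

Q = 3.6e-7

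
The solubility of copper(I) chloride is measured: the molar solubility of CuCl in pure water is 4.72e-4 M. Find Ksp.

CuCl(s) ⇌ Cu^+ + Cl^-
For each mole of CuCl that dissolves: [Cu^+] = s, [Cl^-] = s.
Ksp = [Cu^+][Cl^-]
Ksp = (s)(s) = s^2
With s = 4.72 × 10^-4: Ksp = 2.23 x 10^-7

Ksp = 2.23 × 10^-7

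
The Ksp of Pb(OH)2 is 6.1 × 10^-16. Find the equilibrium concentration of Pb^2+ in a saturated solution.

Pb(OH)2(s) <=> Pb^2+ + 2 OH^-
Ksp = [Pb^2+][OH^-]^2
If s mol/L of Pb(OH)2 dissolves, [Pb^2+] = s and [OH^-] = 2s.
Ksp = s(2s)^2 = 4s^3
s^3 = 6.1 × 10^-16 / 4, so s = 5.34 × 10^-6 M
[Pb^2+] = s = 5.3 × 10^-6 M

[Pb^2+] ≈ 5.3e-6 M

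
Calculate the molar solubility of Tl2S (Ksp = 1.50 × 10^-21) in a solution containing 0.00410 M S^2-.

s ≈ 3.02 × 10^-10 M

Tl2S(s) <=> 2 Tl^+ + S^2-
Ksp = [Tl^+]^2[S^2-]
If s mol/L dissolves here, [Tl^+] = 2s, [S^2-] = 0.00410 + s ≈ 0.00410 (Ksp is small, so little additional dissolves).
Ksp ≈ (2s)^2 × 0.00410
s = 3.02 x 10^-10 M
Check: s = 3.0 x 10^-10 ≪ 0.00410, so the approximation is valid.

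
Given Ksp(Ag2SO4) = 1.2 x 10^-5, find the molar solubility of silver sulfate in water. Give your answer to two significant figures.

Ag2SO4(s) <=> 2 Ag^+ + SO4^2-
Ksp = [Ag^+]^2[SO4^2-]
Let s = molar solubility. Then [Ag^+] = 2s and [SO4^2-] = s.
So Ksp = (2s)^2 × s = 4s^3
Solving, s = (1.2 x 10^-5/4)^(1/3) = 1.4 x 10^-2 M

1.4 x 10^-2 M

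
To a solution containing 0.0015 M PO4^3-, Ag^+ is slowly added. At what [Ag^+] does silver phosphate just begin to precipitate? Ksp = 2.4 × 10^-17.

Ag3PO4(s) ⇌ 3 Ag^+(aq) + PO4^3-(aq)
Ksp = [Ag^+]^3[PO4^3-]
Precipitation begins when Q = Ksp. With [PO4^3-] = 0.0015 M:
2.4 × 10^-17 = (0.0015) × [Ag^+]^3
[Ag^+] = (2.4 × 10^-17 / 1.5 × 10^-3)^(1/3) = 2.5 × 10^-5 M

[Ag^+] ≈ 2.5 x 10^-5 M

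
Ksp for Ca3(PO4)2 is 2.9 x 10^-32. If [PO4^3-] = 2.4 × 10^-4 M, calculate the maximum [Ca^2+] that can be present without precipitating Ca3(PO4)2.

Ca3(PO4)2(s) ⇌ 3 Ca^2+(aq) + 2 PO4^3-(aq)
Ksp = [Ca^2+]^3[PO4^3-]^2
Precipitation begins when Q = Ksp. With [PO4^3-] = 2.4 × 10^-4 M:
2.9 x 10^-32 = (2.4 × 10^-4)^2 × [Ca^2+]^3
[Ca^2+] = (2.9 x 10^-32 / 5.76 × 10^-8)^(1/3) = 8.0 x 10^-9 M

[Ca^2+] = 8.0 × 10^-9 M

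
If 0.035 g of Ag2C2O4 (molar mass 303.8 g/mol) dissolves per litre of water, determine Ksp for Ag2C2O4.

Molar solubility s = (3.5 × 10^-2 g/L) / (303.8 g/mol) = 1.15 x 10^-4 M.
Ag2C2O4(s) ⇌ 2 Ag^+(aq) + C2O4^2-(aq)
For each mole of Ag2C2O4 that dissolves: [Ag^+] = 2s, [C2O4^2-] = s.
Ksp = [Ag^+]^2[C2O4^2-]
So Ksp = (2s)^2 × s = 4s^3
Ksp = 4 × (1.15 x 10^-4)^3 = 6.1 × 10^-12

Ksp ≈ 6.1 × 10^-12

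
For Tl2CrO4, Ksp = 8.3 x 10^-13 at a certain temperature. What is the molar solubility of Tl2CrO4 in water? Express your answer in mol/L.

Tl2CrO4(s) <=> 2 Tl^+(aq) + CrO4^2-(aq)
Ksp = [Tl^+]^2[CrO4^2-]
If s mol/L of Tl2CrO4 dissolves, [Tl^+] = 2s and [CrO4^2-] = s.
Substituting: Ksp = (2s)^2s = 4s^3
s^3 = 8.3 x 10^-13 / 4, so s = 5.9 x 10^-5 M

s ≈ 5.9 × 10^-5 M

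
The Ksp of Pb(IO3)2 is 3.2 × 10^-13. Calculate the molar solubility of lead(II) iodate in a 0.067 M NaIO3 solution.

s = 7.1e-11 M

Pb(IO3)2(s) <=> Pb^2+ + 2 IO3^-
Ksp = [Pb^2+][IO3^-]^2
If s mol/L dissolves here, [Pb^2+] = s, [IO3^-] = 0.067 + 2s ≈ 0.067 (common-ion effect: IO3^- is already 0.067 M).
Ksp ≈ s × (0.067)^2
s = 7.1 × 10^-11 M
Check: 2s = 1.4 x 10^-10 ≪ 0.067, so the approximation is valid.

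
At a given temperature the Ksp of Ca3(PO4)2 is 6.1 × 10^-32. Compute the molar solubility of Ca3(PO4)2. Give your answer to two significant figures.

s = 2.2 x 10^-7 M

Ca3(PO4)2(s) ⇌ 3 Ca^2+(aq) + 2 PO4^3-(aq)
Ksp = [Ca^2+]^3[PO4^3-]^2
If s mol/L of Ca3(PO4)2 dissolves, [Ca^2+] = 3s and [PO4^3-] = 2s.
Ksp = (3s)^3(2s)^2 = 108s^5
s^5 = 6.1 × 10^-32 / 108, so s = 2.2 × 10^-7 M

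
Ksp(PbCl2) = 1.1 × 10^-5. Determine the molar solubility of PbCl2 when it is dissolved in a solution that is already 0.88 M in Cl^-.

s = 1.4 × 10^-5 M

PbCl2(s) ⇌ Pb^2+(aq) + 2 Cl^-(aq)
Ksp = [Pb^2+][Cl^-]^2
If s mol/L dissolves here, [Pb^2+] = s, [Cl^-] = 0.88 + 2s ≈ 0.88 (Ksp is small, so little additional dissolves).
Ksp ≈ s × (0.88)^2
s = 1.4 × 10^-5 M
Check: 2s = 2.8 × 10^-5 ≪ 0.88, so the approximation is valid.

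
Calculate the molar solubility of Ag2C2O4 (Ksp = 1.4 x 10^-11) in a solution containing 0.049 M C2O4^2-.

Ag2C2O4(s) ⇌ 2 Ag^+ + C2O4^2-
Ksp = [Ag^+]^2[C2O4^2-]
Let s = moles of Ag2C2O4 that dissolve per litre. [Ag^+] = 2s, [C2O4^2-] = 0.049 + s ≈ 0.049 (common-ion effect: C2O4^2- is already 0.049 M).
Ksp ≈ (2s)^2 × 0.049
s = 8.5 × 10^-6 M
Check: s = 8.5 × 10^-6 ≪ 0.049, so the approximation is valid.

s = 8.5 × 10^-6 M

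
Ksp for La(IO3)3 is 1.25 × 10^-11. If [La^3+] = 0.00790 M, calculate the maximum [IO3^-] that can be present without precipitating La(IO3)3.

La(IO3)3(s) <=> La^3+(aq) + 3 IO3^-(aq)
Ksp = [La^3+][IO3^-]^3
Precipitation begins when Q = Ksp. With [La^3+] = 0.00790 M:
1.25 × 10^-11 = (0.00790) × [IO3^-]^3
[IO3^-] = (1.25 × 10^-11 / 7.90 × 10^-3)^(1/3) = 1.17 × 10^-3 M

[IO3^-] = 1.17 × 10^-3 M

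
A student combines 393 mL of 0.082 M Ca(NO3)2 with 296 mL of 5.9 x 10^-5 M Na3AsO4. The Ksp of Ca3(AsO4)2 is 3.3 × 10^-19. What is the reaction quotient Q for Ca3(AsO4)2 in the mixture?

Q ≈ 6.6 × 10^-14

Total volume = 393 + 296 = 689 mL.
[Ca^2+] = 8.2 x 10^-2 × (393/689) = 4.68 × 10^-2 M
[AsO4^3-] = 5.9 x 10^-5 × (296/689) = 2.53 x 10^-5 M
Ca3(AsO4)2(s) ⇌ 3 Ca^2+(aq) + 2 AsO4^3-(aq), so Q = [Ca^2+]^3[AsO4^3-]^2
Q = (4.68 x 10^-2)^3(2.53 × 10^-5)^2 = 6.6 × 10^-14
Q > Ksp, so Ca3(AsO4)2 will precipitate.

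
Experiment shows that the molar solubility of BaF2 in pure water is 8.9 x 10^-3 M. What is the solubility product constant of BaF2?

Ksp ≈ 2.8 x 10^-6

BaF2(s) ⇌ Ba^2+(aq) + 2 F^-(aq)
Let s = molar solubility. Then [Ba^2+] = s and [F^-] = 2s.
Ksp = [Ba^2+][F^-]^2
So Ksp = s × (2s)^2 = 4s^3
Ksp = 4 × (8.9 x 10^-3)^3 = 2.8 × 10^-6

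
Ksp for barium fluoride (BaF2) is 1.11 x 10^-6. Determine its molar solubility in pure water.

BaF2(s) <=> Ba^2+(aq) + 2 F^-(aq)
Ksp = [Ba^2+][F^-]^2
If s mol/L of BaF2 dissolves, [Ba^2+] = s and [F^-] = 2s.
Substituting: Ksp = s(2s)^2 = 4s^3
s = (1.11 x 10^-6 / 4)^(1/3) = 6.52 x 10^-3 M

6.52e-3 M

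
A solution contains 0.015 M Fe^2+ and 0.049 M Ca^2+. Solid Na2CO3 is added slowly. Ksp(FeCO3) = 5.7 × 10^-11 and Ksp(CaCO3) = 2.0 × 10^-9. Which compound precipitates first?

FeCO3

Each salt begins to precipitate when Q = Ksp, i.e. when [CO3^2-] reaches its threshold.
For FeCO3: 5.7 × 10^-11 = 0.015 × [CO3^2-]  ⇒  [CO3^2-] = 3.8 × 10^-9 M.
For CaCO3: 2.0 × 10^-9 = 0.049 × [CO3^2-]  ⇒  [CO3^2-] = 4.1 x 10^-8 M.
The salt with the lower threshold [CO3^2-] precipitates first: FeCO3.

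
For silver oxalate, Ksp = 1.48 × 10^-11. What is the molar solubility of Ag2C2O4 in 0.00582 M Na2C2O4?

Ag2C2O4(s) <=> 2 Ag^+ + C2O4^2-
Ksp = [Ag^+]^2[C2O4^2-]
Let s be the molar solubility in this solution. [Ag^+] = 2s, [C2O4^2-] = 0.00582 + s ≈ 0.00582 (Ksp is small, so little additional dissolves).
Ksp ≈ (2s)^2 × 0.00582
s = 2.52 x 10^-5 M
Check: s = 2.5 × 10^-5 ≪ 0.00582, so the approximation is valid.

s = 2.52 x 10^-5 M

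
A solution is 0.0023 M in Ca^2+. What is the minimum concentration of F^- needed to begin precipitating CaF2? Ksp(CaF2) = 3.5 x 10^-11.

CaF2(s) ⇌ Ca^2+(aq) + 2 F^-(aq)
Ksp = [Ca^2+][F^-]^2
Precipitation begins when Q = Ksp. With [Ca^2+] = 0.0023 M:
3.5 x 10^-11 = (0.0023) × [F^-]^2
[F^-] = (3.5 x 10^-11 / 2.3 x 10^-3)^(1/2) = 1.2 × 10^-4 M

[F^-] ≈ 1.2e-4 M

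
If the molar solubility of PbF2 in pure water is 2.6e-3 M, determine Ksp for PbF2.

7.0e-8

PbF2(s) ⇌ Pb^2+(aq) + 2 F^-(aq)
For each mole of PbF2 that dissolves: [Pb^2+] = s, [F^-] = 2s.
Ksp = [Pb^2+][F^-]^2
Substituting: Ksp = s(2s)^2 = 4s^3
Ksp = 4 × (2.6 x 10^-3)^3 = 7.0 x 10^-8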